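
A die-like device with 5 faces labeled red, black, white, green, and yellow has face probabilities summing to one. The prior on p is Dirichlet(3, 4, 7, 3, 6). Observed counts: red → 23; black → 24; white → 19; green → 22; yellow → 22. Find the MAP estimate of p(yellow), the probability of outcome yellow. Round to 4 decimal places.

MAP estimate of p(yellow) = 0.2109

The posterior is Dirichlet(αᵢ + nᵢ) = Dirichlet(26, 28, 26, 25, 28).
For a Dirichlet(a₁,…,a_K) with all aᵢ > 1, the mode has j-th component (aⱼ − 1)/(Σaᵢ − K).
Here Σaᵢ = 133 and K = 5, so p(yellow) = (28 − 1)/(133 − 5) = 27/128 ≈ 0.2109.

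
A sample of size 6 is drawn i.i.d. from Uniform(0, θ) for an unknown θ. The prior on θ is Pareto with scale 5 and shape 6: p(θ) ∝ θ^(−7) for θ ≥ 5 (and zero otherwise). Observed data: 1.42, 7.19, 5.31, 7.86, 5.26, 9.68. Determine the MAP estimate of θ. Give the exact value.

The Uniform(0, θ) likelihood is θ^(−n) for θ ≥ max(xᵢ), zero otherwise. Here max(xᵢ) = 9.68.
Posterior ∝ θ^(−7) · θ^(−6) = θ^(−13) on θ ≥ max(5, 9.68) = 9.68.
This density is strictly decreasing in θ, so the posterior mode lies at the lower boundary of the support.

θ̂_MAP = 9.68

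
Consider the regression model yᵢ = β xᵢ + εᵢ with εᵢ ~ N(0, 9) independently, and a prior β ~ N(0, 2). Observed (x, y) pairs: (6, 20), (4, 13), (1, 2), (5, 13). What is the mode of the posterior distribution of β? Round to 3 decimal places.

log p(β | y) = −Σ(yᵢ − βxᵢ)²/(2·9) − β²/(2·2) + const.
Setting the derivative to zero: Σxᵢ(yᵢ − βxᵢ)/9 − β/2 = 0, so β = Σxᵢyᵢ / (Σxᵢ² + σ²/τ²).
Σxᵢyᵢ = 6·20 + 4·13 + 1·2 + 5·13 = 239; Σxᵢ² = 78; σ²/τ² = 4.5.
β̂_MAP = 239 / (78 + 4.5) = 239/82.5 ≈ 2.897.

β̂_MAP = 2.897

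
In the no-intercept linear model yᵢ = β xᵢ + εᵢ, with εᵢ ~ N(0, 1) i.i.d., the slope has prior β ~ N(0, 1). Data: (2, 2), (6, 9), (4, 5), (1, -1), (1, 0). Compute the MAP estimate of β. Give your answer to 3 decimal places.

log p(β | y) = −Σ(yᵢ − βxᵢ)²/(2·1) − β²/(2·1) + const.
Setting the derivative to zero: Σxᵢ(yᵢ − βxᵢ)/1 − β/1 = 0, so β = Σxᵢyᵢ / (Σxᵢ² + σ²/τ²).
Σxᵢyᵢ = 2·2 + 6·9 + 4·5 + 1·(-1) + 1·0 = 77; Σxᵢ² = 58; σ²/τ² = 1.
β̂_MAP = 77 / (58 + 1) = 77/59 ≈ 1.305.

β̂_MAP = 1.305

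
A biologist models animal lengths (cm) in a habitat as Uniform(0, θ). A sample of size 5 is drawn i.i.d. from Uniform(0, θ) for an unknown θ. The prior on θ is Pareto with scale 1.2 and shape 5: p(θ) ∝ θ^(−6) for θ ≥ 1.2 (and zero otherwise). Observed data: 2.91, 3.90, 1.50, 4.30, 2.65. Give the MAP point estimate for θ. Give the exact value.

The Uniform(0, θ) likelihood is θ^(−n) for θ ≥ max(xᵢ), zero otherwise. Here max(xᵢ) = 4.30.
Posterior ∝ θ^(−6) · θ^(−5) = θ^(−11) on θ ≥ max(1.2, 4.30) = 4.30.
This density is strictly decreasing in θ, so the posterior mode lies at the lower boundary of the support.

θ̂_MAP = 4.30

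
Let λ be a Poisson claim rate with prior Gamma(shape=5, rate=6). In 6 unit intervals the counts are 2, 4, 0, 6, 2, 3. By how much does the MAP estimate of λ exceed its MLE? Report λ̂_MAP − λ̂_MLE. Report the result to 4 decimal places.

MAP − MLE = -1.0833

Σxᵢ = 17. Posterior is Gamma(22, 12); MAP = (22−1)/12 = 21/12 ≈ 1.75000.
MLE = x̄ = 17/6 ≈ 2.83333.
Difference = 21/12 − 17/6 = -13/12 ≈ -1.0833.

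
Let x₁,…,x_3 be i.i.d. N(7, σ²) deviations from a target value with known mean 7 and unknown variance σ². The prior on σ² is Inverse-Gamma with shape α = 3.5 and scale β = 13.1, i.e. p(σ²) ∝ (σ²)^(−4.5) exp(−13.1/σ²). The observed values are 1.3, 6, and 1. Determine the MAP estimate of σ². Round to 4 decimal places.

Sum of squared deviations about the known mean: SS = (1.3−7)² + (6−7)² + (1−7)² = 69.49.
The Normal likelihood contributes (σ²)^(−n/2) exp(−SS/(2σ²)), so the posterior is Inverse-Gamma(α + n/2, β + SS/2) = Inverse-Gamma(5, 47.845).
The mode of Inverse-Gamma(a, b) is b/(a+1) = 47.845/6 ≈ 7.9742.

σ̂²_MAP = 7.9742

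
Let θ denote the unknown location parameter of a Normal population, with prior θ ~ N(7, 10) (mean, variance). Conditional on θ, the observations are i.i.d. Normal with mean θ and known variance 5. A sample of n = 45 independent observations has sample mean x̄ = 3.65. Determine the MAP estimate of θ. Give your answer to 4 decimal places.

θ̂_MAP = 3.6868

n = 45, x̄ = 3.65.
For a Normal prior and Normal likelihood with known variance, the posterior is Normal; its mode equals its mean, the precision-weighted average.
Prior precision 1/σ₀² = 1/10 = 0.1; data precision n/σ² = 45/5 = 9.
θ̂ = (0.1·7 + 9·3.65) / (0.1 + 9) = 33.55/9.1 = 671/182 ≈ 3.6868.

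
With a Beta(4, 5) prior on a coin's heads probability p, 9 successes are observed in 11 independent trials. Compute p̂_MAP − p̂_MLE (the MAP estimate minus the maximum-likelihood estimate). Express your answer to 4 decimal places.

MAP − MLE = -0.1515

Posterior is Beta(13, 7); MAP = (13−1)/(20−2) = 12/18 ≈ 0.66667.
MLE ignores the prior: p̂_MLE = k/n = 9/11 ≈ 0.81818.
Difference = 12/18 − 9/11 = -5/33 ≈ -0.1515.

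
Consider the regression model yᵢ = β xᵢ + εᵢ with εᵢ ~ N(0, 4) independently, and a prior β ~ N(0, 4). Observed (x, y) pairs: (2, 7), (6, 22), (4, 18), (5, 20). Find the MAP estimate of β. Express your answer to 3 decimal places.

β̂_MAP = 3.878

log p(β | y) = −Σ(yᵢ − βxᵢ)²/(2·4) − β²/(2·4) + const.
Setting the derivative to zero: Σxᵢ(yᵢ − βxᵢ)/4 − β/4 = 0, so β = Σxᵢyᵢ / (Σxᵢ² + σ²/τ²).
Σxᵢyᵢ = 2·7 + 6·22 + 4·18 + 5·20 = 318; Σxᵢ² = 81; σ²/τ² = 1.
β̂_MAP = 318 / (81 + 1) = 318/82 ≈ 3.878.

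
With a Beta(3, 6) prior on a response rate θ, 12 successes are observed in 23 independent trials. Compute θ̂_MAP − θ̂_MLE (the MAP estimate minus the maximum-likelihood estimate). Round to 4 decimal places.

MAP − MLE = -0.0551

Posterior is Beta(15, 17); MAP = (15−1)/(32−2) = 14/30 ≈ 0.46667.
MLE ignores the prior: θ̂_MLE = k/n = 12/23 ≈ 0.52174.
Difference = 14/30 − 12/23 = -19/345 ≈ -0.0551.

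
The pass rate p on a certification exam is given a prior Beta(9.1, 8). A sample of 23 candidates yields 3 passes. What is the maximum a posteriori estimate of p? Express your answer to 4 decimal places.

p̂_MAP = 0.2913

Prior: Beta(9.1, 8).
Data: 3 successes in 23 trials. The binomial likelihood contributes p^3(1−p)^20, so the posterior is Beta(9.1+3, 8+20) = Beta(12.1, 28).
For Beta(a, b) with a, b > 1 the mode is (a−1)/(a+b−2) = 11.1/38.1 ≈ 0.2913.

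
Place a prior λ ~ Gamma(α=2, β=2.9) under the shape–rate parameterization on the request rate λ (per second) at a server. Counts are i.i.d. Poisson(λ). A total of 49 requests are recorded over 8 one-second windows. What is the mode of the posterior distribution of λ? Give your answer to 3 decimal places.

λ̂_MAP = 4.587

Σxᵢ = 49, n = 8.
Posterior ∝ λe^(−2.9λ) · λ^49e^(−8λ) = λ^50e^(−10.9λ), i.e. Gamma(shape=51, rate=10.9).
The mode of a Gamma(a, b) with a ≥ 1 (shape–rate) is (a−1)/b = 50/10.9 ≈ 4.587.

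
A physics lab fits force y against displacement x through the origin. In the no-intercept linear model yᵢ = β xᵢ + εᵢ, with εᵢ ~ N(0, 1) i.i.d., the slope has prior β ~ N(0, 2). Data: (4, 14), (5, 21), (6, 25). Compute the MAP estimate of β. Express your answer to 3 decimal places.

log p(β | y) = −Σ(yᵢ − βxᵢ)²/(2·1) − β²/(2·2) + const.
Setting the derivative to zero: Σxᵢ(yᵢ − βxᵢ)/1 − β/2 = 0, so β = Σxᵢyᵢ / (Σxᵢ² + σ²/τ²).
Σxᵢyᵢ = 4·14 + 5·21 + 6·25 = 311; Σxᵢ² = 77; σ²/τ² = 0.5.
β̂_MAP = 311 / (77 + 0.5) = 311/77.5 ≈ 4.013.

β̂_MAP = 4.013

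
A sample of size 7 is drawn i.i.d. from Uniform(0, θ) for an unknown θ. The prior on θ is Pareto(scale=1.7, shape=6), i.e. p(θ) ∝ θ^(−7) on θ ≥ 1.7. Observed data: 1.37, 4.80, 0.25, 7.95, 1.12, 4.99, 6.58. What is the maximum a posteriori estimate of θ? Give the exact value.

The Uniform(0, θ) likelihood is θ^(−n) for θ ≥ max(xᵢ), zero otherwise. Here max(xᵢ) = 7.95.
Posterior ∝ θ^(−7) · θ^(−7) = θ^(−14) on θ ≥ max(1.7, 7.95) = 7.95.
This density is strictly decreasing in θ, so the posterior mode lies at the lower boundary of the support.

θ̂_MAP = 7.95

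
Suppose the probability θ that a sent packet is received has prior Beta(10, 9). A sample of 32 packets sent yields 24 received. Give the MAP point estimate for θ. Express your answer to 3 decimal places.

θ̂_MAP = 0.673

Prior: Beta(10, 9).
Data: 24 successes in 32 trials. The binomial likelihood contributes θ^24(1−θ)^8, so the posterior is Beta(10+24, 9+8) = Beta(34, 17).
For Beta(a, b) with a, b > 1 the mode is (a−1)/(a+b−2) = 33/49 ≈ 0.673.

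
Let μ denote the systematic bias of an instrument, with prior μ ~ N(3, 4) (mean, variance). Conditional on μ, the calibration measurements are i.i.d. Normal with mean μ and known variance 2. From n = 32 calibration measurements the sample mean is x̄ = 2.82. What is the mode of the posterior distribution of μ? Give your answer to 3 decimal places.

n = 32, x̄ = 2.82.
For a Normal prior and Normal likelihood with known variance, the posterior is Normal; its mode equals its mean, the precision-weighted average.
Prior precision 1/σ₀² = 1/4 = 0.25; data precision n/σ² = 32/2 = 16.
μ̂ = (0.25·3 + 16·2.82) / (0.25 + 16) = 45.87/16.25 = 4587/1625 ≈ 2.823.

μ̂_MAP = 2.823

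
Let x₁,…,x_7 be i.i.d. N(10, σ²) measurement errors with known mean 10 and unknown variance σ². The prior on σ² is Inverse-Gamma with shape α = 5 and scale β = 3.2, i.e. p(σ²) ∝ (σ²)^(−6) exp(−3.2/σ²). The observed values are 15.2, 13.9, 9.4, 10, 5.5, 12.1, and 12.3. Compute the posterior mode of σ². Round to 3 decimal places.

σ̂²_MAP = 4.156

Sum of squared deviations about the known mean: SS = (15.2−10)² + (13.9−10)² + (9.4−10)² + (10−10)² + (5.5−10)² + (12.1−10)² + (12.3−10)² = 72.56.
The Normal likelihood contributes (σ²)^(−n/2) exp(−SS/(2σ²)), so the posterior is Inverse-Gamma(α + n/2, β + SS/2) = Inverse-Gamma(8.5, 39.48).
The mode of Inverse-Gamma(a, b) is b/(a+1) = 39.48/9.5 ≈ 4.156.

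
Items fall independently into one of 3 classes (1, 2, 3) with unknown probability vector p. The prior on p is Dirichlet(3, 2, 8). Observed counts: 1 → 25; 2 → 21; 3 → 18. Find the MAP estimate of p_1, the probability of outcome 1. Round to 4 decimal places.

MAP estimate: 0.3649

The posterior is Dirichlet(αᵢ + nᵢ) = Dirichlet(28, 23, 26).
For a Dirichlet(a₁,…,a_K) with all aᵢ > 1, the mode has j-th component (aⱼ − 1)/(Σaᵢ − K).
Here Σaᵢ = 77 and K = 3, so p_1 = (28 − 1)/(77 − 3) = 27/74 ≈ 0.3649.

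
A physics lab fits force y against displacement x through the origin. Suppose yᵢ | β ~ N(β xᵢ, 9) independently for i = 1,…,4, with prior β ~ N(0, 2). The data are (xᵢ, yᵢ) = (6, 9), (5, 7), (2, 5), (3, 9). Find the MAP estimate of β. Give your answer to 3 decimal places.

β̂_MAP = 1.605

log p(β | y) = −Σ(yᵢ − βxᵢ)²/(2·9) − β²/(2·2) + const.
Setting the derivative to zero: Σxᵢ(yᵢ − βxᵢ)/9 − β/2 = 0, so β = Σxᵢyᵢ / (Σxᵢ² + σ²/τ²).
Σxᵢyᵢ = 6·9 + 5·7 + 2·5 + 3·9 = 126; Σxᵢ² = 74; σ²/τ² = 4.5.
β̂_MAP = 126 / (74 + 4.5) = 126/78.5 ≈ 1.605.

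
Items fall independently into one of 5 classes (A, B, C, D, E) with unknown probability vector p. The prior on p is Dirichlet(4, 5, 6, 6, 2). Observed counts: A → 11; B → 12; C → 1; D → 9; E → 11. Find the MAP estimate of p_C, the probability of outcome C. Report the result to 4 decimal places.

MAP estimate of p_C = 0.0968

The posterior is Dirichlet(αᵢ + nᵢ) = Dirichlet(15, 17, 7, 15, 13).
For a Dirichlet(a₁,…,a_K) with all aᵢ > 1, the mode has j-th component (aⱼ − 1)/(Σaᵢ − K).
Here Σaᵢ = 67 and K = 5, so p_C = (7 − 1)/(67 − 5) = 6/62 ≈ 0.0968.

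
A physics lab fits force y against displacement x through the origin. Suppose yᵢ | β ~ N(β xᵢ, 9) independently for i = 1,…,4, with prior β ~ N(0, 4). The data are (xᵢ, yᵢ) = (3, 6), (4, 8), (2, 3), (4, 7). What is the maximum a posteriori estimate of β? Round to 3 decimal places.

β̂_MAP = 1.778

log p(β | y) = −Σ(yᵢ − βxᵢ)²/(2·9) − β²/(2·4) + const.
Setting the derivative to zero: Σxᵢ(yᵢ − βxᵢ)/9 − β/4 = 0, so β = Σxᵢyᵢ / (Σxᵢ² + σ²/τ²).
Σxᵢyᵢ = 3·6 + 4·8 + 2·3 + 4·7 = 84; Σxᵢ² = 45; σ²/τ² = 2.25.
β̂_MAP = 84 / (45 + 2.25) = 84/47.25 ≈ 1.778.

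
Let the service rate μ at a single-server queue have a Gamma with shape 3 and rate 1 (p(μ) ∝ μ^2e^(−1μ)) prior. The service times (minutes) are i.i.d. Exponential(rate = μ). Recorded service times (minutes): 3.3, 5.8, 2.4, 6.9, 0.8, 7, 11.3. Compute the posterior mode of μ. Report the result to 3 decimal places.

μ̂_MAP = 0.234

The Exponential(rate=μ) likelihood is ∝ μ^n e^(−μΣtᵢ). Here n = 7 and Σtᵢ = 3.3 + 5.8 + 2.4 + 6.9 + 0.8 + 7 + 11.3 = 37.5.
Posterior ∝ μ^2e^(−1μ) · μ^7e^(−37.5μ) = μ^9e^(−38.5μ), i.e. Gamma(10, 38.5).
Mode = (a−1)/b = 9/38.5 ≈ 0.234.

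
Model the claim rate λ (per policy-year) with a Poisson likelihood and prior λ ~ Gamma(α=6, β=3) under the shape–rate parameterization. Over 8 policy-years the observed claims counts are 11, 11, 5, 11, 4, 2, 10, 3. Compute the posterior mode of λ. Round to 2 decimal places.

Σxᵢ = 11+11+5+11+4+2+10+3 = 57, with n = 8.
Posterior ∝ λ^5e^(−3λ) · λ^57e^(−8λ) = λ^62e^(−11λ), i.e. Gamma(shape=63, rate=11).
The mode of a Gamma(a, b) with a ≥ 1 (shape–rate) is (a−1)/b = 62/11 ≈ 5.64.

λ̂_MAP = 5.64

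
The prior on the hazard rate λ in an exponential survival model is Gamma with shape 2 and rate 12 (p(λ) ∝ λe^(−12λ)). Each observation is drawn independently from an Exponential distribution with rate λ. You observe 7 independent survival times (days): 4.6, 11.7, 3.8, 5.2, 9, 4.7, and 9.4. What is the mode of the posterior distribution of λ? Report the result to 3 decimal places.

The Exponential(rate=λ) likelihood is ∝ λ^n e^(−λΣtᵢ). Here n = 7 and Σtᵢ = 4.6 + 11.7 + 3.8 + 5.2 + 9 + 4.7 + 9.4 = 48.4.
Posterior ∝ λe^(−12λ) · λ^7e^(−48.4λ) = λ^8e^(−60.4λ), i.e. Gamma(9, 60.4).
Mode = (a−1)/b = 8/60.4 ≈ 0.132.

λ̂_MAP = 0.132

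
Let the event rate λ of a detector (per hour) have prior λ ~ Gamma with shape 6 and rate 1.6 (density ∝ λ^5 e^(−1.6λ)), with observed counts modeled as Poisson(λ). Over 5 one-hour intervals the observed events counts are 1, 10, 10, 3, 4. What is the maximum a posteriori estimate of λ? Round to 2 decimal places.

Σxᵢ = 1+10+10+3+4 = 28, with n = 5.
Posterior ∝ λ^5e^(−1.6λ) · λ^28e^(−5λ) = λ^33e^(−6.6λ), i.e. Gamma(shape=34, rate=6.6).
The mode of a Gamma(a, b) with a ≥ 1 (shape–rate) is (a−1)/b = 33/6.6 ≈ 5.00.

λ̂_MAP = 5.00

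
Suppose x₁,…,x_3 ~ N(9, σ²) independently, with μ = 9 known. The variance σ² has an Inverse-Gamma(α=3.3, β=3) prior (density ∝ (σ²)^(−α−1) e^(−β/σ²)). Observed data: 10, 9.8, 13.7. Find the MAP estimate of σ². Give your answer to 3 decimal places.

Sum of squared deviations about the known mean: SS = (10−9)² + (9.8−9)² + (13.7−9)² = 23.73.
The Normal likelihood contributes (σ²)^(−n/2) exp(−SS/(2σ²)), so the posterior is Inverse-Gamma(α + n/2, β + SS/2) = Inverse-Gamma(4.8, 14.865).
The mode of Inverse-Gamma(a, b) is b/(a+1) = 14.865/5.8 ≈ 2.563.

σ̂²_MAP = 2.563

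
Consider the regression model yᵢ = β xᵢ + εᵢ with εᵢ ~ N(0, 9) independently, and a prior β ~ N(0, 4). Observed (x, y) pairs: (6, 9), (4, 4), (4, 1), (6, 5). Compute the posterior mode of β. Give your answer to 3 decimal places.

β̂_MAP = 0.979

log p(β | y) = −Σ(yᵢ − βxᵢ)²/(2·9) − β²/(2·4) + const.
Setting the derivative to zero: Σxᵢ(yᵢ − βxᵢ)/9 − β/4 = 0, so β = Σxᵢyᵢ / (Σxᵢ² + σ²/τ²).
Σxᵢyᵢ = 6·9 + 4·4 + 4·1 + 6·5 = 104; Σxᵢ² = 104; σ²/τ² = 2.25.
β̂_MAP = 104 / (104 + 2.25) = 104/106.25 ≈ 0.979.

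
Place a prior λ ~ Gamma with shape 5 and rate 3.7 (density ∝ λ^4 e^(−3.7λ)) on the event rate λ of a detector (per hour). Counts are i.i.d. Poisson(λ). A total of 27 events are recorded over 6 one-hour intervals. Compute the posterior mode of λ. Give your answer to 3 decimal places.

λ̂_MAP = 3.196

Σxᵢ = 27, n = 6.
Posterior ∝ λ^4e^(−3.7λ) · λ^27e^(−6λ) = λ^31e^(−9.7λ), i.e. Gamma(shape=32, rate=9.7).
The mode of a Gamma(a, b) with a ≥ 1 (shape–rate) is (a−1)/b = 31/9.7 ≈ 3.196.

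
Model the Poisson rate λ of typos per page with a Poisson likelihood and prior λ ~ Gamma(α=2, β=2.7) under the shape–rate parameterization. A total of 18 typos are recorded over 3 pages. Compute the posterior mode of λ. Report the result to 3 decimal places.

Σxᵢ = 18, n = 3.
Posterior ∝ λe^(−2.7λ) · λ^18e^(−3λ) = λ^19e^(−5.7λ), i.e. Gamma(shape=20, rate=5.7).
The mode of a Gamma(a, b) with a ≥ 1 (shape–rate) is (a−1)/b = 19/5.7 ≈ 3.333.

λ̂_MAP = 3.333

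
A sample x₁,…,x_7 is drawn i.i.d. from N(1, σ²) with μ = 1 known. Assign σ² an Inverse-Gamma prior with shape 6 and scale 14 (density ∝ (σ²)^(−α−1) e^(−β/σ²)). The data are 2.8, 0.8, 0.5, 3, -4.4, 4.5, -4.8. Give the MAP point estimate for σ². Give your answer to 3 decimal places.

σ̂²_MAP = 5.266

Sum of squared deviations about the known mean: SS = (2.8−1)² + (0.8−1)² + (0.5−1)² + (3−1)² + (-4.4−1)² + (4.5−1)² + (-4.8−1)² = 82.58.
The Normal likelihood contributes (σ²)^(−n/2) exp(−SS/(2σ²)), so the posterior is Inverse-Gamma(α + n/2, β + SS/2) = Inverse-Gamma(9.5, 55.29).
The mode of Inverse-Gamma(a, b) is b/(a+1) = 55.29/10.5 ≈ 5.266.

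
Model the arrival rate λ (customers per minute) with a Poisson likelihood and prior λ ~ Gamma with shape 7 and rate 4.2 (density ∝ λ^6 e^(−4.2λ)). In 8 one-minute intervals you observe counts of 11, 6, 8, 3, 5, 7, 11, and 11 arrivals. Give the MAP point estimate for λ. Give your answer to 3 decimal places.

λ̂_MAP = 5.574

Σxᵢ = 11+6+8+3+5+7+11+11 = 62, with n = 8.
Posterior ∝ λ^6e^(−4.2λ) · λ^62e^(−8λ) = λ^68e^(−12.2λ), i.e. Gamma(shape=69, rate=12.2).
The mode of a Gamma(a, b) with a ≥ 1 (shape–rate) is (a−1)/b = 68/12.2 ≈ 5.574.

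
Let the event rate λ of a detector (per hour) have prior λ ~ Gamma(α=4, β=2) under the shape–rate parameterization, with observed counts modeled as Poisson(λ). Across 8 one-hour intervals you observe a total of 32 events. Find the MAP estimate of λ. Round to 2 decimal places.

λ̂_MAP = 3.50

Σxᵢ = 32, n = 8.
Posterior ∝ λ^3e^(−2λ) · λ^32e^(−8λ) = λ^35e^(−10λ), i.e. Gamma(shape=36, rate=10).
The mode of a Gamma(a, b) with a ≥ 1 (shape–rate) is (a−1)/b = 35/10 ≈ 3.50.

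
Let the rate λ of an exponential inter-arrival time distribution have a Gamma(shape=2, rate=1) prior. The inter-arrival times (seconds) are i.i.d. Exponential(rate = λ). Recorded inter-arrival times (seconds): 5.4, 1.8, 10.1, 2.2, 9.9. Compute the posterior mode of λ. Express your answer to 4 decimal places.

The Exponential(rate=λ) likelihood is ∝ λ^n e^(−λΣtᵢ). Here n = 5 and Σtᵢ = 5.4 + 1.8 + 10.1 + 2.2 + 9.9 = 29.4.
Posterior ∝ λe^(−1λ) · λ^5e^(−29.4λ) = λ^6e^(−30.4λ), i.e. Gamma(7, 30.4).
Mode = (a−1)/b = 6/30.4 ≈ 0.1974.

λ̂_MAP = 0.1974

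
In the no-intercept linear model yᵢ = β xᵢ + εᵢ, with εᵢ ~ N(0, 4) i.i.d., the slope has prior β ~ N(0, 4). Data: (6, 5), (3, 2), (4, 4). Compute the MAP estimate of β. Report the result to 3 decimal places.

log p(β | y) = −Σ(yᵢ − βxᵢ)²/(2·4) − β²/(2·4) + const.
Setting the derivative to zero: Σxᵢ(yᵢ − βxᵢ)/4 − β/4 = 0, so β = Σxᵢyᵢ / (Σxᵢ² + σ²/τ²).
Σxᵢyᵢ = 6·5 + 3·2 + 4·4 = 52; Σxᵢ² = 61; σ²/τ² = 1.
β̂_MAP = 52 / (61 + 1) = 52/62 ≈ 0.839.

β̂_MAP = 0.839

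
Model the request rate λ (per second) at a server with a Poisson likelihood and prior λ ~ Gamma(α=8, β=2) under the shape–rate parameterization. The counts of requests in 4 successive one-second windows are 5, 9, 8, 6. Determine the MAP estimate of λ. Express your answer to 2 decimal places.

Σxᵢ = 5+9+8+6 = 28, with n = 4.
Posterior ∝ λ^7e^(−2λ) · λ^28e^(−4λ) = λ^35e^(−6λ), i.e. Gamma(shape=36, rate=6).
The mode of a Gamma(a, b) with a ≥ 1 (shape–rate) is (a−1)/b = 35/6 ≈ 5.83.

λ̂_MAP = 5.83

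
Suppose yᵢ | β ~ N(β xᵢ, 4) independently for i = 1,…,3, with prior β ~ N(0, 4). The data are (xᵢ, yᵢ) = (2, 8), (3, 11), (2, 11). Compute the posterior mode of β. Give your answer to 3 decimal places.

log p(β | y) = −Σ(yᵢ − βxᵢ)²/(2·4) − β²/(2·4) + const.
Setting the derivative to zero: Σxᵢ(yᵢ − βxᵢ)/4 − β/4 = 0, so β = Σxᵢyᵢ / (Σxᵢ² + σ²/τ²).
Σxᵢyᵢ = 2·8 + 3·11 + 2·11 = 71; Σxᵢ² = 17; σ²/τ² = 1.
β̂_MAP = 71 / (17 + 1) = 71/18 ≈ 3.944.

β̂_MAP = 3.944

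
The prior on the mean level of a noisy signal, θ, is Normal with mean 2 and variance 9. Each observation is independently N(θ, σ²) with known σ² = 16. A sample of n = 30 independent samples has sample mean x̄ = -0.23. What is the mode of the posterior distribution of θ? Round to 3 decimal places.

θ̂_MAP = -0.105

n = 30, x̄ = -0.23.
For a Normal prior and Normal likelihood with known variance, the posterior is Normal; its mode equals its mean, the precision-weighted average.
Prior precision 1/σ₀² = 1/9; data precision n/σ² = 30/16 = 1.875.
θ̂ = ((1/9)·2 + 1.875·(-0.23)) / (1/9 + 1.875) = (-301/1440)/(143/72) = -301/2860 ≈ -0.105.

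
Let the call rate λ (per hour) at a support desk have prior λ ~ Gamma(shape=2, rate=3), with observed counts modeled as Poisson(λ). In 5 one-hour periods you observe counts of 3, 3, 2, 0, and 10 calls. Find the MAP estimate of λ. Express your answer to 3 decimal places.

λ̂_MAP = 2.375

Σxᵢ = 3+3+2+0+10 = 18, with n = 5.
Posterior ∝ λe^(−3λ) · λ^18e^(−5λ) = λ^19e^(−8λ), i.e. Gamma(shape=20, rate=8).
The mode of a Gamma(a, b) with a ≥ 1 (shape–rate) is (a−1)/b = 19/8 ≈ 2.375.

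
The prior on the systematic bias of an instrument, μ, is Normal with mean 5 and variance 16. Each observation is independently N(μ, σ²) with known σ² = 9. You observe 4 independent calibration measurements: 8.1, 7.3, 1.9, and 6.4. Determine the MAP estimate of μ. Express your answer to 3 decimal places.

μ̂_MAP = 5.811

n = 4; x̄ = (8.1 + 7.3 + 1.9 + 6.4)/4 = 23.7/4 = 5.925.
For a Normal prior and Normal likelihood with known variance, the posterior is Normal; its mode equals its mean, the precision-weighted average.
Prior precision 1/σ₀² = 1/16 = 0.0625; data precision n/σ² = 4/9.
μ̂ = (0.0625·5 + (4/9)·5.925) / (0.0625 + 4/9) = (707/240)/(73/144) = 2121/365 ≈ 5.811.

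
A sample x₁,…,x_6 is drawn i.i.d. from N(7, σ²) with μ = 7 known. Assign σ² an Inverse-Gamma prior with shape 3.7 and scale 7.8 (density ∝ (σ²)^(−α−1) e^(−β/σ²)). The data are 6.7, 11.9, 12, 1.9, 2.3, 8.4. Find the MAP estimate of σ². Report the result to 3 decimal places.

σ̂²_MAP = 7.452

Sum of squared deviations about the known mean: SS = (6.7−7)² + (11.9−7)² + (12−7)² + (1.9−7)² + (2.3−7)² + (8.4−7)² = 99.16.
The Normal likelihood contributes (σ²)^(−n/2) exp(−SS/(2σ²)), so the posterior is Inverse-Gamma(α + n/2, β + SS/2) = Inverse-Gamma(6.7, 57.38).
The mode of Inverse-Gamma(a, b) is b/(a+1) = 57.38/7.7 ≈ 7.452.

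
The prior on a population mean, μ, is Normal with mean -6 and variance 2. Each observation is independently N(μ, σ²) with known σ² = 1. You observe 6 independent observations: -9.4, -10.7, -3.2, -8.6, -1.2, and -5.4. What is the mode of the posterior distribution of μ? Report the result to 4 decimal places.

μ̂_MAP = -6.3846

n = 6; x̄ = ((-9.4) + (-10.7) + (-3.2) + (-8.6) + (-1.2) + (-5.4))/6 = -38.5/6 = -77/12 ≈ -6.4167.
For a Normal prior and Normal likelihood with known variance, the posterior is Normal; its mode equals its mean, the precision-weighted average.
Prior precision 1/σ₀² = 1/2 = 0.5; data precision n/σ² = 6/1 = 6.
μ̂ = (0.5·(-6) + 6·(-77/12)) / (0.5 + 6) = (-41.5)/6.5 = -83/13 ≈ -6.3846.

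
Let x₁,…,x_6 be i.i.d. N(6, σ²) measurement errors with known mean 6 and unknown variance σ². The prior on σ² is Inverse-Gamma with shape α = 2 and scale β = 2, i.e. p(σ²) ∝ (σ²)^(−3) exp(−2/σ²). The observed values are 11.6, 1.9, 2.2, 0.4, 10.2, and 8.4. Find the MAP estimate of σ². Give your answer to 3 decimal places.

σ̂²_MAP = 10.114

Sum of squared deviations about the known mean: SS = (11.6−6)² + (1.9−6)² + (2.2−6)² + (0.4−6)² + (10.2−6)² + (8.4−6)² = 117.37.
The Normal likelihood contributes (σ²)^(−n/2) exp(−SS/(2σ²)), so the posterior is Inverse-Gamma(α + n/2, β + SS/2) = Inverse-Gamma(5, 60.685).
The mode of Inverse-Gamma(a, b) is b/(a+1) = 60.685/6 ≈ 10.114.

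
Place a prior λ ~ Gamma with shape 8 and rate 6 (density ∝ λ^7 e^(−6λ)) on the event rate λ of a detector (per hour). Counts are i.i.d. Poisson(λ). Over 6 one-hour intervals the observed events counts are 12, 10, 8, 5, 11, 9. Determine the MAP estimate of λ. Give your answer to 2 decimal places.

Σxᵢ = 12+10+8+5+11+9 = 55, with n = 6.
Posterior ∝ λ^7e^(−6λ) · λ^55e^(−6λ) = λ^62e^(−12λ), i.e. Gamma(shape=63, rate=12).
The mode of a Gamma(a, b) with a ≥ 1 (shape–rate) is (a−1)/b = 62/12 ≈ 5.17.

λ̂_MAP = 5.17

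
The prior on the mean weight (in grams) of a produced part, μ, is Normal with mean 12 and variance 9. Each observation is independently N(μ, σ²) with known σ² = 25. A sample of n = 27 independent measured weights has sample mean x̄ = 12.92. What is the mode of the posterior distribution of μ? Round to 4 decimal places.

μ̂_MAP = 12.8342

n = 27, x̄ = 12.92.
For a Normal prior and Normal likelihood with known variance, the posterior is Normal; its mode equals its mean, the precision-weighted average.
Prior precision 1/σ₀² = 1/9; data precision n/σ² = 27/25 = 1.08.
μ̂ = ((1/9)·12 + 1.08·12.92) / (1/9 + 1.08) = (28663/1875)/(268/225) = 85989/6700 ≈ 12.8342.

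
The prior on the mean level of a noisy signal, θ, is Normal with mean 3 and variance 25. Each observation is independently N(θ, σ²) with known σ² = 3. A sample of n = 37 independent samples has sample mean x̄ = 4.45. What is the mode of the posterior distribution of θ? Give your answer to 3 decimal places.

θ̂_MAP = 4.445

n = 37, x̄ = 4.45.
For a Normal prior and Normal likelihood with known variance, the posterior is Normal; its mode equals its mean, the precision-weighted average.
Prior precision 1/σ₀² = 1/25 = 0.04; data precision n/σ² = 37/3.
θ̂ = (0.04·3 + (37/3)·4.45) / (0.04 + 37/3) = (16501/300)/(928/75) = 4.4453125 ≈ 4.445.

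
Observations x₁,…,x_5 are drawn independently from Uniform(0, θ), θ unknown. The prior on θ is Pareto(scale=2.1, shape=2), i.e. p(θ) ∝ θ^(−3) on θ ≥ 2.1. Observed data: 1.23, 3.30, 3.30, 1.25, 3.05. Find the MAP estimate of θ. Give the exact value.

The Uniform(0, θ) likelihood is θ^(−n) for θ ≥ max(xᵢ), zero otherwise. Here max(xᵢ) = 3.30.
Posterior ∝ θ^(−3) · θ^(−5) = θ^(−8) on θ ≥ max(2.1, 3.30) = 3.30.
This density is strictly decreasing in θ, so the posterior mode lies at the lower boundary of the support.

θ̂_MAP = 3.30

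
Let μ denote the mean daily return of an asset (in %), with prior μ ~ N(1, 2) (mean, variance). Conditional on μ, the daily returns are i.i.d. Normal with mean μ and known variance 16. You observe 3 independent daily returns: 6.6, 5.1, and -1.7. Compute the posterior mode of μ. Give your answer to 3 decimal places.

μ̂_MAP = 1.636

n = 3; x̄ = (6.6 + 5.1 + (-1.7))/3 = 10/3 = 10/3 ≈ 3.3333.
For a Normal prior and Normal likelihood with known variance, the posterior is Normal; its mode equals its mean, the precision-weighted average.
Prior precision 1/σ₀² = 1/2 = 0.5; data precision n/σ² = 3/16 = 0.1875.
μ̂ = (0.5·1 + 0.1875·(10/3)) / (0.5 + 0.1875) = 1.125/0.6875 = 18/11 ≈ 1.636.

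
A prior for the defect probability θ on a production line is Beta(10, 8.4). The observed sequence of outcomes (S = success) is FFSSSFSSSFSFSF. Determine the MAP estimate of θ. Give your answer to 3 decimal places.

Prior: Beta(10, 8.4).
Data: 8 successes in 14 trials (from the sequence). The binomial likelihood contributes θ^8(1−θ)^6, so the posterior is Beta(10+8, 8.4+6) = Beta(18, 14.4).
For Beta(a, b) with a, b > 1 the mode is (a−1)/(a+b−2) = 17/30.4 ≈ 0.559.

θ̂_MAP = 0.559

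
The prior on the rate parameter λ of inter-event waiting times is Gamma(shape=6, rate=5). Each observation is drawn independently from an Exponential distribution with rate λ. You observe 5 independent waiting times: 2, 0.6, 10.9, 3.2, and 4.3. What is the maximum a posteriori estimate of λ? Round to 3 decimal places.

λ̂_MAP = 0.385

The Exponential(rate=λ) likelihood is ∝ λ^n e^(−λΣtᵢ). Here n = 5 and Σtᵢ = 2 + 0.6 + 10.9 + 3.2 + 4.3 = 21.
Posterior ∝ λ^5e^(−5λ) · λ^5e^(−21λ) = λ^10e^(−26λ), i.e. Gamma(11, 26).
Mode = (a−1)/b = 10/26 ≈ 0.385.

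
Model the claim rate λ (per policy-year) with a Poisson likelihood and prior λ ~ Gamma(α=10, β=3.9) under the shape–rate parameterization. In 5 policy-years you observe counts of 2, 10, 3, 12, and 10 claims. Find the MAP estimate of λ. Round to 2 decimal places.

λ̂_MAP = 5.17

Σxᵢ = 2+10+3+12+10 = 37, with n = 5.
Posterior ∝ λ^9e^(−3.9λ) · λ^37e^(−5λ) = λ^46e^(−8.9λ), i.e. Gamma(shape=47, rate=8.9).
The mode of a Gamma(a, b) with a ≥ 1 (shape–rate) is (a−1)/b = 46/8.9 ≈ 5.17.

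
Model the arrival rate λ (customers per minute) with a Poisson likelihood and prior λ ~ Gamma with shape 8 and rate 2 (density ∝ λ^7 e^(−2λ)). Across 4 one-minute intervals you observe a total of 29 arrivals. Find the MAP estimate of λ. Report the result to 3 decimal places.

Σxᵢ = 29, n = 4.
Posterior ∝ λ^7e^(−2λ) · λ^29e^(−4λ) = λ^36e^(−6λ), i.e. Gamma(shape=37, rate=6).
The mode of a Gamma(a, b) with a ≥ 1 (shape–rate) is (a−1)/b = 36/6 ≈ 6.000.

λ̂_MAP = 6.000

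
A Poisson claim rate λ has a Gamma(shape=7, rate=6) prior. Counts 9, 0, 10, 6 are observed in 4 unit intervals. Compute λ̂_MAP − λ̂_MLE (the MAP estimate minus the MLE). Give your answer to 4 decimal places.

Σxᵢ = 25. Posterior is Gamma(32, 10); MAP = (32−1)/10 = 31/10 ≈ 3.10000.
MLE = x̄ = 25/4 ≈ 6.25000.
Difference = 31/10 − 25/4 = -63/20 ≈ -3.1500.

MAP − MLE = -3.1500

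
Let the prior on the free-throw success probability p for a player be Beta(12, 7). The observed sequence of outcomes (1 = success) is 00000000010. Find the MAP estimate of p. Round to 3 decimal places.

p̂_MAP = 0.429

Prior: Beta(12, 7).
Data: 1 success in 11 trials (from the sequence). The binomial likelihood contributes p(1−p)^10, so the posterior is Beta(12+1, 7+10) = Beta(13, 17).
For Beta(a, b) with a, b > 1 the mode is (a−1)/(a+b−2) = 12/28 ≈ 0.429.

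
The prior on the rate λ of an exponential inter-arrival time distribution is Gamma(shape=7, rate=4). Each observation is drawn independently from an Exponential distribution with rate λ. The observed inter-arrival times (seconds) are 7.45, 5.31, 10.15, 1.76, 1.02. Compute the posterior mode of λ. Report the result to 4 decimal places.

The Exponential(rate=λ) likelihood is ∝ λ^n e^(−λΣtᵢ). Here n = 5 and Σtᵢ = 7.45 + 5.31 + 10.15 + 1.76 + 1.02 = 25.69.
Posterior ∝ λ^6e^(−4λ) · λ^5e^(−25.69λ) = λ^11e^(−29.69λ), i.e. Gamma(12, 29.69).
Mode = (a−1)/b = 11/29.69 ≈ 0.3705.

λ̂_MAP = 0.3705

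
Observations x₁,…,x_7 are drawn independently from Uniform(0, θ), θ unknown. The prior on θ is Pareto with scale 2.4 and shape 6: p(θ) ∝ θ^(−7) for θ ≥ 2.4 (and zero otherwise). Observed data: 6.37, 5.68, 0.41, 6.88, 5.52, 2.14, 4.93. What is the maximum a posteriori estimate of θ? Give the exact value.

θ̂_MAP = 6.88

The Uniform(0, θ) likelihood is θ^(−n) for θ ≥ max(xᵢ), zero otherwise. Here max(xᵢ) = 6.88.
Posterior ∝ θ^(−7) · θ^(−7) = θ^(−14) on θ ≥ max(2.4, 6.88) = 6.88.
This density is strictly decreasing in θ, so the posterior mode lies at the lower boundary of the support.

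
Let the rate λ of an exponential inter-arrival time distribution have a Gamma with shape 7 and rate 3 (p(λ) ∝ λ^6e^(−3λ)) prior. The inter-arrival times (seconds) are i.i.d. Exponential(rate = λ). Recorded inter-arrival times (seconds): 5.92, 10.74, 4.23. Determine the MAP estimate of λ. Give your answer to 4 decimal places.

The Exponential(rate=λ) likelihood is ∝ λ^n e^(−λΣtᵢ). Here n = 3 and Σtᵢ = 5.92 + 10.74 + 4.23 = 20.89.
Posterior ∝ λ^6e^(−3λ) · λ^3e^(−20.89λ) = λ^9e^(−23.89λ), i.e. Gamma(10, 23.89).
Mode = (a−1)/b = 9/23.89 ≈ 0.3767.

λ̂_MAP = 0.3767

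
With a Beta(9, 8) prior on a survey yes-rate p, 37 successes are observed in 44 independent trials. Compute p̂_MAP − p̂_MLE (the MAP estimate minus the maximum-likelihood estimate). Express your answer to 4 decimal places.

Posterior is Beta(46, 15); MAP = (46−1)/(61−2) = 45/59 ≈ 0.76271.
MLE ignores the prior: p̂_MLE = k/n = 37/44 ≈ 0.84091.
Difference = 45/59 − 37/44 = -203/2596 ≈ -0.0782.

MAP − MLE = -0.0782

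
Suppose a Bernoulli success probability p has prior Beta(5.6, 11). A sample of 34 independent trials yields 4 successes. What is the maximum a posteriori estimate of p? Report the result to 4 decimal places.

p̂_MAP = 0.1770

Prior: Beta(5.6, 11).
Data: 4 successes in 34 trials. The binomial likelihood contributes p^4(1−p)^30, so the posterior is Beta(5.6+4, 11+30) = Beta(9.6, 41).
For Beta(a, b) with a, b > 1 the mode is (a−1)/(a+b−2) = 8.6/48.6 ≈ 0.1770.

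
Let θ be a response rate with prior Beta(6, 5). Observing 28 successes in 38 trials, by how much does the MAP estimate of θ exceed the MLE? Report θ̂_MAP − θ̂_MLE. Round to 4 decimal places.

Posterior is Beta(34, 15); MAP = (34−1)/(49−2) = 33/47 ≈ 0.70213.
MLE ignores the prior: θ̂_MLE = k/n = 28/38 ≈ 0.73684.
Difference = 33/47 − 28/38 = -31/893 ≈ -0.0347.

MAP − MLE = -0.0347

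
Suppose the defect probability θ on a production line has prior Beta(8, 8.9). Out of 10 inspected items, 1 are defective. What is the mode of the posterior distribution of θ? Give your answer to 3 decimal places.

Prior: Beta(8, 8.9).
Data: 1 success in 10 trials. The binomial likelihood contributes θ(1−θ)^9, so the posterior is Beta(8+1, 8.9+9) = Beta(9, 17.9).
For Beta(a, b) with a, b > 1 the mode is (a−1)/(a+b−2) = 8/24.9 ≈ 0.321.

θ̂_MAP = 0.321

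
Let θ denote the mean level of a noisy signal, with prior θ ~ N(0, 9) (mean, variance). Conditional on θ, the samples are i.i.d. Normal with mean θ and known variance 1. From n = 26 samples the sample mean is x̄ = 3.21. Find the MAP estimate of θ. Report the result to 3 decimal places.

n = 26, x̄ = 3.21.
For a Normal prior and Normal likelihood with known variance, the posterior is Normal; its mode equals its mean, the precision-weighted average.
Prior precision 1/σ₀² = 1/9; data precision n/σ² = 26/1 = 26.
θ̂ = ((1/9)·0 + 26·3.21) / (1/9 + 26) = 83.46/(235/9) = 37557/11750 ≈ 3.196.

θ̂_MAP = 3.196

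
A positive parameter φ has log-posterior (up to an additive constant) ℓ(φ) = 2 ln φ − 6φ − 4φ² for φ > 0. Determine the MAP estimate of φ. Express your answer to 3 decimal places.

ℓ'(φ) = 2/φ − 6 − 8φ. Setting this to zero and multiplying by φ: 8φ² + 6φ − 2 = 0.
φ = (−6 + √(6² + 4·8·2)) / (2·8) = (−6 + √100) / 16 = (−6 + 10)/16 = 1/4.
ℓ''(φ) = −2/φ² − 8 < 0, confirming a maximum.

φ̂_MAP = 0.250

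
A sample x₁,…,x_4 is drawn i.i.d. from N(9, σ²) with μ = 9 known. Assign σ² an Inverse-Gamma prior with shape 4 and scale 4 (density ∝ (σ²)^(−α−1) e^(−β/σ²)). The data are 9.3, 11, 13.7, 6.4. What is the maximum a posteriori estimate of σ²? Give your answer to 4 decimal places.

Sum of squared deviations about the known mean: SS = (9.3−9)² + (11−9)² + (13.7−9)² + (6.4−9)² = 32.94.
The Normal likelihood contributes (σ²)^(−n/2) exp(−SS/(2σ²)), so the posterior is Inverse-Gamma(α + n/2, β + SS/2) = Inverse-Gamma(6, 20.47).
The mode of Inverse-Gamma(a, b) is b/(a+1) = 20.47/7 ≈ 2.9243.

σ̂²_MAP = 2.9243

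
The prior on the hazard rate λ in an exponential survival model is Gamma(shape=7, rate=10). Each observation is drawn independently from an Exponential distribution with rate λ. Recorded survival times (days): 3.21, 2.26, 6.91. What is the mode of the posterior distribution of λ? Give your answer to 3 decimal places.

λ̂_MAP = 0.402

The Exponential(rate=λ) likelihood is ∝ λ^n e^(−λΣtᵢ). Here n = 3 and Σtᵢ = 3.21 + 2.26 + 6.91 = 12.38.
Posterior ∝ λ^6e^(−10λ) · λ^3e^(−12.38λ) = λ^9e^(−22.38λ), i.e. Gamma(10, 22.38).
Mode = (a−1)/b = 9/22.38 ≈ 0.402.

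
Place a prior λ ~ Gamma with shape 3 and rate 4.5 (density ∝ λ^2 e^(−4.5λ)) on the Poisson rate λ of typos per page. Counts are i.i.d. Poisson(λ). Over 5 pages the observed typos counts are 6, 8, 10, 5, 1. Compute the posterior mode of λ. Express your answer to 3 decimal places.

λ̂_MAP = 3.368

Σxᵢ = 6+8+10+5+1 = 30, with n = 5.
Posterior ∝ λ^2e^(−4.5λ) · λ^30e^(−5λ) = λ^32e^(−9.5λ), i.e. Gamma(shape=33, rate=9.5).
The mode of a Gamma(a, b) with a ≥ 1 (shape–rate) is (a−1)/b = 32/9.5 ≈ 3.368.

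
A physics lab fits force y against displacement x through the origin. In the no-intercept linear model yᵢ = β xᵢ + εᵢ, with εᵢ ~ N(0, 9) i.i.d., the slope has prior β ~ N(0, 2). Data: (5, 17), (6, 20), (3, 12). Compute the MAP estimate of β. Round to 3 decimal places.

β̂_MAP = 3.235

log p(β | y) = −Σ(yᵢ − βxᵢ)²/(2·9) − β²/(2·2) + const.
Setting the derivative to zero: Σxᵢ(yᵢ − βxᵢ)/9 − β/2 = 0, so β = Σxᵢyᵢ / (Σxᵢ² + σ²/τ²).
Σxᵢyᵢ = 5·17 + 6·20 + 3·12 = 241; Σxᵢ² = 70; σ²/τ² = 4.5.
β̂_MAP = 241 / (70 + 4.5) = 241/74.5 ≈ 3.235.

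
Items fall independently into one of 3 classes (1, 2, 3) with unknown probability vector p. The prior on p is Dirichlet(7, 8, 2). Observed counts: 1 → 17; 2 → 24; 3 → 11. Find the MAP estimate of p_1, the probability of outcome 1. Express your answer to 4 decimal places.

The posterior is Dirichlet(αᵢ + nᵢ) = Dirichlet(24, 32, 13).
For a Dirichlet(a₁,…,a_K) with all aᵢ > 1, the mode has j-th component (aⱼ − 1)/(Σaᵢ − K).
Here Σaᵢ = 69 and K = 3, so p_1 = (24 − 1)/(69 − 3) = 23/66 ≈ 0.3485.

MAP estimate: 0.3485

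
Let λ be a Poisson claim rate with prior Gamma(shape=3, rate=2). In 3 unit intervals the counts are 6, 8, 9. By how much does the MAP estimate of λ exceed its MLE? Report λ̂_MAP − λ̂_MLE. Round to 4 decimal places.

MAP − MLE = -2.6667

Σxᵢ = 23. Posterior is Gamma(26, 5); MAP = (26−1)/5 = 25/5 ≈ 5.00000.
MLE = x̄ = 23/3 ≈ 7.66667.
Difference = 25/5 − 23/3 = -8/3 ≈ -2.6667.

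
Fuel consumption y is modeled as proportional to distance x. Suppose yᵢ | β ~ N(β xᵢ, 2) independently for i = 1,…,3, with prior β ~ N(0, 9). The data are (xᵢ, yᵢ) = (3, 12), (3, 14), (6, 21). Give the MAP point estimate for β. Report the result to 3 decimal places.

log p(β | y) = −Σ(yᵢ − βxᵢ)²/(2·2) − β²/(2·9) + const.
Setting the derivative to zero: Σxᵢ(yᵢ − βxᵢ)/2 − β/9 = 0, so β = Σxᵢyᵢ / (Σxᵢ² + σ²/τ²).
Σxᵢyᵢ = 3·12 + 3·14 + 6·21 = 204; Σxᵢ² = 54; σ²/τ² = 2/9.
β̂_MAP = 204 / (54 + 2/9) = 204/(488/9) = 459/122 ≈ 3.762.

β̂_MAP = 3.762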